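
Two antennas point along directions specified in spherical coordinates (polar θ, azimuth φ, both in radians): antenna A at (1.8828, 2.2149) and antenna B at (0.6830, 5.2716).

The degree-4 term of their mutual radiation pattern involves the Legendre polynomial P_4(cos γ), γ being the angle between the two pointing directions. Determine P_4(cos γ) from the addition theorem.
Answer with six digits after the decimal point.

Addition theorem: P_4(cos γ) = (4π/9) Σ_m Y*_{lm}(Ω₁) Y_{lm}(Ω₂), m = −4…4:
  [-4]  conj(Y_{4,-4})(Ω₁) = -0.306605+0.194445i ; Y_{4,-4}(Ω₂) = -0.043382-0.055204i ; Δ = +0.024035+0.008491i
  [-3]  conj(Y_{4,-3})(Ω₁) = -0.309805-0.117148i ; Y_{4,-3}(Ω₂) = -0.242680+0.026026i ; Δ = +0.078232+0.020366i
  [-2]  conj(Y_{4,-2})(Ω₁) = +0.028761+0.099052i ; Y_{4,-2}(Ω₂) = -0.187061+0.384910i ; Δ = -0.043506-0.007458i
  [-1]  conj(Y_{4,-1})(Ω₁) = -0.194237+0.258658i ; Y_{4,-1}(Ω₂) = +0.148890+0.237900i ; Δ = -0.090455-0.007697i
  [+0]  conj(Y_{4,0})(Ω₁) = +0.051191-0.000000i ; Y_{4,0}(Ω₂) = -0.251737+0.000000i ; Δ = -0.012887+0.000000i
  [+1]  conj(Y_{4,1})(Ω₁) = +0.194237+0.258658i ; Y_{4,1}(Ω₂) = -0.148890+0.237900i ; Δ = -0.090455+0.007697i
  [+2]  conj(Y_{4,2})(Ω₁) = +0.028761-0.099052i ; Y_{4,2}(Ω₂) = -0.187061-0.384910i ; Δ = -0.043506+0.007458i
  [+3]  conj(Y_{4,3})(Ω₁) = +0.309805-0.117148i ; Y_{4,3}(Ω₂) = +0.242680+0.026026i ; Δ = +0.078232-0.020366i
  [+4]  conj(Y_{4,4})(Ω₁) = -0.306605-0.194445i ; Y_{4,4}(Ω₂) = -0.043382+0.055204i ; Δ = +0.024035-0.008491i
Σ over m = -0.076273-0.000000i; ×(4π/9) → -0.106497-0.000000i. Real part: -0.106497

-0.106497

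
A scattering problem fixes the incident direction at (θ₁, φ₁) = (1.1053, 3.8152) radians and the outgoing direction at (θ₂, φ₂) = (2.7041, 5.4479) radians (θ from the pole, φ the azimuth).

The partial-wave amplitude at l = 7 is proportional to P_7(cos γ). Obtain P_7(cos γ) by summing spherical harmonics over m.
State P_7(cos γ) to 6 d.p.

-0.060850

Summing Y*_{l m}(θ₁,φ₁)·Y_{l m}(θ₂,φ₂) over m ∈ [−7, 7]; prefactor 4π/(2·7+1) = 0.837758:
  [-7]  conj(Y_{7,-7})(Ω₁) = -0.000651+0.227510i ; Y_{7,-7}(Ω₂) = +0.001110-0.000518i ; Δ = +0.000117+0.000253i
  [-6]  conj(Y_{7,-6})(Ω₁) = -0.265785-0.334967i ; Y_{7,-6}(Ω₂) = -0.002890+0.009365i ; Δ = +0.003905-0.001521i
  [-5]  conj(Y_{7,-5})(Ω₁) = +0.329897+0.076007i ; Y_{7,-5}(Ω₂) = -0.024725-0.041627i ; Δ = -0.004993-0.015612i
  [-4]  conj(Y_{7,-4})(Ω₁) = +0.072109-0.034580i ; Y_{7,-4}(Ω₂) = +0.160937+0.032548i ; Δ = +0.012730-0.003218i
  [-3]  conj(Y_{7,-3})(Ω₁) = -0.154277+0.319356i ; Y_{7,-3}(Ω₂) = -0.305434+0.225391i ; Δ = -0.024859-0.132315i
  [-2]  conj(Y_{7,-2})(Ω₁) = -0.016884-0.074254i ; Y_{7,-2}(Ω₂) = +0.053253-0.531961i ; Δ = -0.040399+0.005027i
  [-1]  conj(Y_{7,-1})(Ω₁) = -0.250463-0.199905i ; Y_{7,-1}(Ω₂) = +0.172387+0.190506i ; Δ = -0.005093-0.082176i
  [+0]  conj(Y_{7,0})(Ω₁) = +0.117798-0.000000i ; Y_{7,0}(Ω₂) = +0.378177+0.000000i ; Δ = +0.044549+0.000000i
  [+1]  conj(Y_{7,1})(Ω₁) = +0.250463-0.199905i ; Y_{7,1}(Ω₂) = -0.172387+0.190506i ; Δ = -0.005093+0.082176i
  [+2]  conj(Y_{7,2})(Ω₁) = -0.016884+0.074254i ; Y_{7,2}(Ω₂) = +0.053253+0.531961i ; Δ = -0.040399-0.005027i
  [+3]  conj(Y_{7,3})(Ω₁) = +0.154277+0.319356i ; Y_{7,3}(Ω₂) = +0.305434+0.225391i ; Δ = -0.024859+0.132315i
  [+4]  conj(Y_{7,4})(Ω₁) = +0.072109+0.034580i ; Y_{7,4}(Ω₂) = +0.160937-0.032548i ; Δ = +0.012730+0.003218i
  [+5]  conj(Y_{7,5})(Ω₁) = -0.329897+0.076007i ; Y_{7,5}(Ω₂) = +0.024725-0.041627i ; Δ = -0.004993+0.015612i
  [+6]  conj(Y_{7,6})(Ω₁) = -0.265785+0.334967i ; Y_{7,6}(Ω₂) = -0.002890-0.009365i ; Δ = +0.003905+0.001521i
  [+7]  conj(Y_{7,7})(Ω₁) = +0.000651+0.227510i ; Y_{7,7}(Ω₂) = -0.001110-0.000518i ; Δ = +0.000117-0.000253i
Total Σ_m = -0.072634-0.000000i. Multiply by 0.837758: -0.060850-0.000000i. P_7(cos γ) = -0.060850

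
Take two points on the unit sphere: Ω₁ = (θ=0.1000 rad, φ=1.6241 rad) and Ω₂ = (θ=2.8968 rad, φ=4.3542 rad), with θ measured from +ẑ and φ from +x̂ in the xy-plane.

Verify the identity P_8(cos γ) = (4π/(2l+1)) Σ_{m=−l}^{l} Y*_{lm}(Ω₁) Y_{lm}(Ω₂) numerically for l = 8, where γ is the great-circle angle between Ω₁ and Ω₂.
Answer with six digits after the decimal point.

Term-by-term m-sum for l=8 (normalisation 4π/17 = 0.739198):
  term(m=-8) = -0.00000 - 0.00000j   from Y*(Ω₁)=0.00000 + 0.00000j, Y(Ω₂)=-0.00001 + 0.00000j
  term(m=-7) = -0.00000 + 0.00000j   from Y*(Ω₁)=0.00000 - 0.00000j, Y(Ω₂)=-0.00006 - 0.00008j
  term(m=-6) = -0.00000 + 0.00000j   from Y*(Ω₁)=-0.00000 - 0.00000j, Y(Ω₂)=0.00055 - 0.00084j
  term(m=-5) = -0.00000 + 0.00000j   from Y*(Ω₁)=-0.00003 + 0.00009j, Y(Ω₂)=0.00716 + 0.00160j
  term(m=-4) = -0.00000 + 0.00005j   from Y*(Ω₁)=0.00128 + 0.00028j, Y(Ω₂)=0.00548 + 0.03944j
  term(m=-3) = 0.00070 + 0.00199j   from Y*(Ω₁)=0.00213 - 0.01322j, Y(Ω₂)=-0.13876 + 0.07513j
  term(m=-2) = 0.02836 + 0.03058j   from Y*(Ω₁)=-0.09677 - 0.01036j, Y(Ω₂)=-0.32320 - 0.28141j
  term(m=-1) = 0.27553 + 0.12024j   from Y*(Ω₁)=-0.02401 + 0.45010j, Y(Ω₂)=0.23382 - 0.62464j
  term(m=+0) = 0.19910 + 0.00000j   from Y*(Ω₁)=0.96290 + 0.00000j, Y(Ω₂)=0.20677 + 0.00000j
  term(m=+1) = 0.27553 - 0.12024j   from Y*(Ω₁)=0.02401 + 0.45010j, Y(Ω₂)=-0.23382 - 0.62464j
  term(m=+2) = 0.02836 - 0.03058j   from Y*(Ω₁)=-0.09677 + 0.01036j, Y(Ω₂)=-0.32320 + 0.28141j
  term(m=+3) = 0.00070 - 0.00199j   from Y*(Ω₁)=-0.00213 - 0.01322j, Y(Ω₂)=0.13876 + 0.07513j
  term(m=+4) = -0.00000 - 0.00005j   from Y*(Ω₁)=0.00128 - 0.00028j, Y(Ω₂)=0.00548 - 0.03944j
  term(m=+5) = -0.00000 - 0.00000j   from Y*(Ω₁)=0.00003 + 0.00009j, Y(Ω₂)=-0.00716 + 0.00160j
  term(m=+6) = -0.00000 - 0.00000j   from Y*(Ω₁)=-0.00000 + 0.00000j, Y(Ω₂)=0.00055 + 0.00084j
  term(m=+7) = -0.00000 - 0.00000j   from Y*(Ω₁)=-0.00000 - 0.00000j, Y(Ω₂)=0.00006 - 0.00008j
  term(m=+8) = -0.00000 + 0.00000j   from Y*(Ω₁)=0.00000 - 0.00000j, Y(Ω₂)=-0.00001 - 0.00000j
Σ over m = 0.80828 + 0.00000j; ×(4π/17) → 0.59748 + 0.00000j. Real part: 0.597478

0.597478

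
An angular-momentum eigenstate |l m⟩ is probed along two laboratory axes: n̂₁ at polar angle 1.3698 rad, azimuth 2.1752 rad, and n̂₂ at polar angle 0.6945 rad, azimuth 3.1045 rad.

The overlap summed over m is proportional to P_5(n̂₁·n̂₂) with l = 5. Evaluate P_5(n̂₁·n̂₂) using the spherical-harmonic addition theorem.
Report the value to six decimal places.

0.023592

Expand P_5 via completeness: Σ_{m} conj(Y_{5,m}) at Ω₁ times Y_{5,m} at Ω₂ —
  m=-5: Y*=-0.050013-0.416263i  Y=-0.048982-0.009190i  product -0.001376+0.020849i
  m=-4: Y*=-0.202375+0.178926i  Y=+0.187128+0.027970i  product -0.042875+0.027822i
  m=-3: Y*=-0.202612-0.050101i  Y=-0.388769-0.043441i  product +0.076593+0.028279i
  m=-2: Y*=+0.101290+0.267486i  Y=+0.410217+0.030488i  product +0.033396+0.112815i
  m=-1: Y*=-0.084774+0.122751i  Y=-0.011143-0.000414i  product +0.000995-0.001333i
  m=+0: Y*=+0.287422-0.000000i  Y=-0.392512+0.000000i  product -0.112816+0.000000i
  m=+1: Y*=+0.084774+0.122751i  Y=+0.011143-0.000414i  product +0.000995+0.001333i
  m=+2: Y*=+0.101290-0.267486i  Y=+0.410217-0.030488i  product +0.033396-0.112815i
  m=+3: Y*=+0.202612-0.050101i  Y=+0.388769-0.043441i  product +0.076593-0.028279i
  m=+4: Y*=-0.202375-0.178926i  Y=+0.187128-0.027970i  product -0.042875-0.027822i
  m=+5: Y*=+0.050013-0.416263i  Y=+0.048982-0.009190i  product -0.001376-0.020849i
Total Σ_m = +0.020651+0.000000i. Multiply by 1.142397: +0.023592+0.000000i. P_5(cos γ) = 0.023592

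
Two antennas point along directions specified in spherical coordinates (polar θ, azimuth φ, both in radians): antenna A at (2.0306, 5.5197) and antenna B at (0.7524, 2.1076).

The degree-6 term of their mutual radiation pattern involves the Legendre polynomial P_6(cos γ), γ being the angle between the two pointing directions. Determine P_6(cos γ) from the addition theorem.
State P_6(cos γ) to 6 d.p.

Expand P_6 via completeness: Σ_{m} conj(Y_{6,m}) at Ω₁ times Y_{6,m} at Ω₂ —
  m=-6: -0.032800+0.248035i × +0.049055-0.003895i = -0.000643+0.012295i  (running Σ = -0.000643+0.012295i)
  m=-5: +0.334850-0.268480i × -0.080449+0.163370i = +0.016924+0.076303i  (running Σ = +0.016281+0.088598i)
  m=-4: -0.267322-0.023491i × -0.206243-0.317267i = +0.047680+0.089657i  (running Σ = +0.063961+0.178255i)
  m=-3: -0.114320-0.130433i × +0.434153-0.017208i = -0.051877-0.054661i  (running Σ = +0.012084+0.123594i)
  m=-2: -0.014496+0.330542i × -0.056624+0.104346i = -0.033670-0.020229i  (running Σ = -0.021586+0.103365i)
  m=-1: -0.044009+0.042121i × +0.169775+0.285292i = -0.019488-0.005404i  (running Σ = -0.041075+0.097961i)
  m=0: +0.332195-0.000000i × -0.225306+0.000000i = -0.074846+0.000000i  (running Σ = -0.115920+0.097961i)
  m=1: +0.044009+0.042121i × -0.169775+0.285292i = -0.019488+0.005404i  (running Σ = -0.135409+0.103365i)
  m=2: -0.014496-0.330542i × -0.056624-0.104346i = -0.033670+0.020229i  (running Σ = -0.169079+0.123594i)
  m=3: +0.114320-0.130433i × -0.434153-0.017208i = -0.051877+0.054661i  (running Σ = -0.220956+0.178255i)
  m=4: -0.267322+0.023491i × -0.206243+0.317267i = +0.047680-0.089657i  (running Σ = -0.173276+0.088598i)
  m=5: -0.334850-0.268480i × +0.080449+0.163370i = +0.016924-0.076303i  (running Σ = -0.156352+0.012295i)
  m=6: -0.032800-0.248035i × +0.049055+0.003895i = -0.000643-0.012295i  (running Σ = -0.156995-0.000000i)
Accumulated sum -0.156995-0.000000i; after 4π/(2l+1) scaling, -0.151758-0.000000i ⇒ P_6 = -0.151758

-0.151758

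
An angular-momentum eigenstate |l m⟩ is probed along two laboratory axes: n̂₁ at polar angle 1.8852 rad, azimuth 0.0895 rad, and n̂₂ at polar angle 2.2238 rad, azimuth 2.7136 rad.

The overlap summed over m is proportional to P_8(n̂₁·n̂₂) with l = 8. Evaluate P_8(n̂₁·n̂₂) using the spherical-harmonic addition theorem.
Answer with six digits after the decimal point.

-0.154443

Term-by-term m-sum for l=8 (normalisation 4π/17 = 0.739198):
  m=-8: Y*=(0.260116, 0.226305)  Y=(-0.078403, -0.022745)  product (-0.015247, -0.023659)
  m=-7: Y*=(-0.363305, -0.262948)  Y=(-0.247146, 0.036252)  product (0.099322, 0.051816)
  m=-6: Y*=(0.103953, 0.061889)  Y=(-0.360152, 0.232698)  product (-0.051840, 0.001900)
  m=-5: Y*=(0.276036, 0.132491)  Y=(-0.213541, 0.333765)  product (-0.103166, 0.063839)
  m=-4: Y*=(-0.231157, -0.086481)  Y=(-0.004920, 0.034616)  product (0.004131, -0.007576)
  m=-3: Y*=(-0.194910, -0.053628)  Y=(-0.096540, -0.327307)  product (0.001264, 0.068973)
  m=-2: Y*=(0.279334, 0.050542)  Y=(-0.148220, -0.170775)  product (-0.032772, -0.055194)
  m=-1: Y*=(0.151550, 0.013600)  Y=(0.226227, 0.103203)  product (0.032881, 0.018717)
  m=+0: Y*=(-0.291562, -0.000000)  Y=(0.267797, 0.000000)  product (-0.078079, -0.000000)
  m=+1: Y*=(-0.151550, 0.013600)  Y=(-0.226227, 0.103203)  product (0.032881, -0.018717)
  m=+2: Y*=(0.279334, -0.050542)  Y=(-0.148220, 0.170775)  product (-0.032772, 0.055194)
  m=+3: Y*=(0.194910, -0.053628)  Y=(0.096540, -0.327307)  product (0.001264, -0.068973)
  m=+4: Y*=(-0.231157, 0.086481)  Y=(-0.004920, -0.034616)  product (0.004131, 0.007576)
  m=+5: Y*=(-0.276036, 0.132491)  Y=(0.213541, 0.333765)  product (-0.103166, -0.063839)
  m=+6: Y*=(0.103953, -0.061889)  Y=(-0.360152, -0.232698)  product (-0.051840, -0.001900)
  m=+7: Y*=(0.363305, -0.262948)  Y=(0.247146, 0.036252)  product (0.099322, -0.051816)
  m=+8: Y*=(0.260116, -0.226305)  Y=(-0.078403, 0.022745)  product (-0.015247, 0.023659)
Σ over m = (-0.208933, 0.000000); ×(4π/17) → (-0.154443, 0.000000). Real part: -0.154443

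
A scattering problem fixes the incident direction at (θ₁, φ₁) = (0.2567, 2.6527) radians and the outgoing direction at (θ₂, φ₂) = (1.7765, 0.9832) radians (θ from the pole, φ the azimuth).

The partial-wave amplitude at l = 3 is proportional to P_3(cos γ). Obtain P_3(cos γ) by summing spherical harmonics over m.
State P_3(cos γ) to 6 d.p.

Summing Y*_{l m}(θ₁,φ₁)·Y_{l m}(θ₂,φ₂) over m ∈ [−3, 3]; prefactor 4π/(2·3+1) = 1.795196:
  m=-3: -0.00071 + 0.00679j × -0.38420 - 0.07468j = 0.00078 - 0.00256j  (running Σ = 0.00078 - 0.00256j)
  m=-2: 0.03561 - 0.05284j × 0.07709 + 0.18459j = 0.01250 + 0.00250j  (running Σ = 0.01328 - 0.00006j)
  m=-1: -0.26641 + 0.14172j × -0.13880 + 0.20838j = 0.00745 - 0.07519j  (running Σ = 0.02072 - 0.07524j)
  m=0: 0.60556 + 0.00000j × 0.21277 + 0.00000j = 0.12885 + 0.00000j  (running Σ = 0.14957 - 0.07524j)
  m=1: 0.26641 + 0.14172j × 0.13880 + 0.20838j = 0.00745 + 0.07519j  (running Σ = 0.15701 - 0.00006j)
  m=2: 0.03561 + 0.05284j × 0.07709 - 0.18459j = 0.01250 - 0.00250j  (running Σ = 0.16951 - 0.00256j)
  m=3: 0.00071 + 0.00679j × 0.38420 - 0.07468j = 0.00078 + 0.00256j  (running Σ = 0.17029 - 0.00000j)
Σ over m = 0.17029 - 0.00000j; ×(4π/7) → 0.30571 - 0.00000j. Real part: 0.305709

0.305709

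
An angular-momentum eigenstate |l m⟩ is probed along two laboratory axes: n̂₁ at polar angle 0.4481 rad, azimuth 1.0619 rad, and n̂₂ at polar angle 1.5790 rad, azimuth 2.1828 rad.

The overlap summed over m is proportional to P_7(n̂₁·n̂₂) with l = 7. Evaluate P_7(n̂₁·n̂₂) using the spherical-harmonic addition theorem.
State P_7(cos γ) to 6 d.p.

-0.287444

Expand P_7 via completeness: Σ_{m} conj(Y_{7,m}) at Ω₁ times Y_{7,m} at Ω₂ —
  term(m=-7) = +0.000006-0.000716i   from Y*(Ω₁)=+0.000585+0.001308i, Y(Ω₂)=-0.454752-0.207659i
  term(m=-6) = -0.000155+0.000073i   from Y*(Ω₁)=+0.011109+0.000983i, Y(Ω₂)=-0.013237+0.007763i
  term(m=-5) = -0.015278-0.012322i   from Y*(Ω₁)=+0.030108-0.044282i, Y(Ω₂)=+0.029868-0.365327i
  term(m=-4) = -0.000721+0.003098i   from Y*(Ω₁)=-0.078968-0.157487i, Y(Ω₂)=-0.013882-0.011541i
  term(m=-3) = -0.127243+0.028602i   from Y*(Ω₁)=-0.393183-0.017354i, Y(Ω₂)=+0.319789-0.086859i
  term(m=-2) = +0.006334+0.007979i   from Y*(Ω₁)=-0.278082+0.450520i, Y(Ω₂)=+0.006540-0.018097i
  term(m=-1) = -0.030607+0.063379i   from Y*(Ω₁)=+0.107571+0.192810i, Y(Ω₂)=+0.183142+0.260921i
  term(m=+0) = -0.007782-0.000000i   from Y*(Ω₁)=-0.397141-0.000000i, Y(Ω₂)=+0.019594+0.000000i
  term(m=+1) = -0.030607-0.063379i   from Y*(Ω₁)=-0.107571+0.192810i, Y(Ω₂)=-0.183142+0.260921i
  term(m=+2) = +0.006334-0.007979i   from Y*(Ω₁)=-0.278082-0.450520i, Y(Ω₂)=+0.006540+0.018097i
  term(m=+3) = -0.127243-0.028602i   from Y*(Ω₁)=+0.393183-0.017354i, Y(Ω₂)=-0.319789-0.086859i
  term(m=+4) = -0.000721-0.003098i   from Y*(Ω₁)=-0.078968+0.157487i, Y(Ω₂)=-0.013882+0.011541i
  term(m=+5) = -0.015278+0.012322i   from Y*(Ω₁)=-0.030108-0.044282i, Y(Ω₂)=-0.029868-0.365327i
  term(m=+6) = -0.000155-0.000073i   from Y*(Ω₁)=+0.011109-0.000983i, Y(Ω₂)=-0.013237-0.007763i
  term(m=+7) = +0.000006+0.000716i   from Y*(Ω₁)=-0.000585+0.001308i, Y(Ω₂)=+0.454752-0.207659i
Σ over m = -0.343111+0.000000i; ×(4π/15) → -0.287444+0.000000i. Real part: -0.287444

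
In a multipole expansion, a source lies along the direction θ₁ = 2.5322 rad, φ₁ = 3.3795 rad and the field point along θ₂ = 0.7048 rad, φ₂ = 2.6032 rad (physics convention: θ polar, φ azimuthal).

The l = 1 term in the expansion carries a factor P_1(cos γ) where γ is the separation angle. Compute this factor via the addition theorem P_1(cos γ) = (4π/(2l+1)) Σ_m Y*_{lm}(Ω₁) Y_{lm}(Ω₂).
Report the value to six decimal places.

-0.360035

Addition theorem: P_1(cos γ) = (4π/3) Σ_m Y*_{lm}(Ω₁) Y_{lm}(Ω₂), m = −1…1:
  term(m=-1) = 0.03158 + 0.03101j   from Y*(Ω₁)=-0.19218 - 0.04660j, Y(Ω₂)=-0.19217 - 0.11478j
  term(m=+0) = -0.14912 + 0.00000j   from Y*(Ω₁)=-0.40065 + 0.00000j, Y(Ω₂)=0.37219 + 0.00000j
  term(m=+1) = 0.03158 - 0.03101j   from Y*(Ω₁)=0.19218 - 0.04660j, Y(Ω₂)=0.19217 - 0.11478j
Σ over m = -0.08595 + 0.00000j; ×(4π/3) → -0.36004 + 0.00000j. Real part: -0.360035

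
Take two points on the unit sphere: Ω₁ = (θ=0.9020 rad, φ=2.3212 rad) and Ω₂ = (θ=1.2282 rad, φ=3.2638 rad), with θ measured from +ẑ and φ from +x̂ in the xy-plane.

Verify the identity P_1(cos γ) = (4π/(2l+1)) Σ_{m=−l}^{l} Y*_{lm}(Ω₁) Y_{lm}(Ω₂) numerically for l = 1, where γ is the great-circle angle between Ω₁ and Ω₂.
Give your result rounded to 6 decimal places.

Term-by-term m-sum for l=1 (normalisation 4π/3 = 4.188790):
  [-1]  conj(Y_{1,-1})(Ω₁) = -0.18485 + 0.19826j ; Y_{1,-1}(Ω₂) = -0.32299 + 0.03967j ; Δ = 0.05184 - 0.07137j
  [+0]  conj(Y_{1,0})(Ω₁) = 0.30295 + 0.00000j ; Y_{1,0}(Ω₂) = 0.16414 + 0.00000j ; Δ = 0.04973 + 0.00000j
  [+1]  conj(Y_{1,1})(Ω₁) = 0.18485 + 0.19826j ; Y_{1,1}(Ω₂) = 0.32299 + 0.03967j ; Δ = 0.05184 + 0.07137j
Accumulated sum 0.15340 + 0.00000j; after 4π/(2l+1) scaling, 0.64258 + 0.00000j ⇒ P_1 = 0.642578

0.642578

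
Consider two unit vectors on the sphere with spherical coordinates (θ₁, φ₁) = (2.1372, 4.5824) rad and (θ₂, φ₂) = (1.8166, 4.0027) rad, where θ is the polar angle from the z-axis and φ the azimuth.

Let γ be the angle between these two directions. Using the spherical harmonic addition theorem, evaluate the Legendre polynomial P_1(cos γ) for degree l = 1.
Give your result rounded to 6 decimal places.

Addition theorem: P_1(cos γ) = (4π/3) Σ_m Y*_{lm}(Ω₁) Y_{lm}(Ω₂), m = −1…1:
  term(m=-1) = +0.081737+0.053516i   from Y*(Ω₁)=-0.037790-0.289081i, Y(Ω₂)=-0.218357+0.254202i
  term(m=+0) = +0.031172+0.000000i   from Y*(Ω₁)=-0.262185-0.000000i, Y(Ω₂)=-0.118895+0.000000i
  term(m=+1) = +0.081737-0.053516i   from Y*(Ω₁)=+0.037790-0.289081i, Y(Ω₂)=+0.218357+0.254202i
Σ over m = +0.194646+0.000000i; ×(4π/3) → +0.815330+0.000000i. Real part: 0.815330

0.815330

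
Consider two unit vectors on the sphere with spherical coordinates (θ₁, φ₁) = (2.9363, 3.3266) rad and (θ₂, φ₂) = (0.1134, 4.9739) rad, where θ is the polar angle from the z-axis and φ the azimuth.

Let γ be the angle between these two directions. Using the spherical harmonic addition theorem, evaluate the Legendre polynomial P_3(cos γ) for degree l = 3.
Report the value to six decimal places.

-0.851703

Term-by-term m-sum for l=3 (normalisation 4π/7 = 1.795196):
  [-3]  conj(Y_{3,-3})(Ω₁) = -0.003004-0.001863i ; Y_{3,-3}(Ω₂) = -0.000427-0.000428i ; Δ = +0.000000+0.000002i
  [-2]  conj(Y_{3,-2})(Ω₁) = -0.038764-0.015036i ; Y_{3,-2}(Ω₂) = -0.011264+0.006495i ; Δ = +0.000534-0.000082i
  [-1]  conj(Y_{3,-1})(Ω₁) = -0.245573-0.045958i ; Y_{3,-1}(Ω₂) = +0.037214+0.139045i ; Δ = -0.002748-0.035856i
  [+0]  conj(Y_{3,0})(Ω₁) = -0.654769-0.000000i ; Y_{3,0}(Ω₂) = +0.717821+0.000000i ; Δ = -0.470007-0.000000i
  [+1]  conj(Y_{3,1})(Ω₁) = +0.245573-0.045958i ; Y_{3,1}(Ω₂) = -0.037214+0.139045i ; Δ = -0.002748+0.035856i
  [+2]  conj(Y_{3,2})(Ω₁) = -0.038764+0.015036i ; Y_{3,2}(Ω₂) = -0.011264-0.006495i ; Δ = +0.000534+0.000082i
  [+3]  conj(Y_{3,3})(Ω₁) = +0.003004-0.001863i ; Y_{3,3}(Ω₂) = +0.000427-0.000428i ; Δ = +0.000000-0.000002i
Total Σ_m = -0.474434+0.000000i. Multiply by 1.795196: -0.851703+0.000000i. P_3(cos γ) = -0.851703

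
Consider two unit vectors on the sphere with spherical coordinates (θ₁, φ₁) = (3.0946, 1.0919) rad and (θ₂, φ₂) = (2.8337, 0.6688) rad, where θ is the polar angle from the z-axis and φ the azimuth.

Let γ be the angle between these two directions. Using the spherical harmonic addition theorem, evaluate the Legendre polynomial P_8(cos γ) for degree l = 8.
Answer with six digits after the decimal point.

0.077758

Addition theorem: P_8(cos γ) = (4π/17) Σ_m Y*_{lm}(Ω₁) Y_{lm}(Ω₂), m = −8…8:
  m=-8: Y*=-0.00000 + 0.00000j  Y=0.00002 + 0.00003j  product -0.00000 - 0.00000j
  m=-7: Y*=-0.00000 - 0.00000j  Y=0.00001 - 0.00046j  product -0.00000 + 0.00000j
  m=-6: Y*=0.00000 + 0.00000j  Y=-0.00237 + 0.00282j  product -0.00000 + 0.00000j
  m=-5: Y*=-0.00000 + 0.00000j  Y=0.02061 - 0.00423j  product -0.00000 + 0.00000j
  m=-4: Y*=-0.00002 - 0.00006j  Y=-0.07900 - 0.03977j  product -0.00000 + 0.00001j
  m=-3: Y*=0.00142 + 0.00019j  Y=0.11294 + 0.24266j  product 0.00011 + 0.00037j
  m=-2: Y*=-0.01295 + 0.01840j  Y=0.12416 - 0.52275j  product 0.00801 + 0.00905j
  m=-1: Y*=-0.10477 - 0.20178j  Y=-0.42984 + 0.33970j  product 0.11358 + 0.05114j
  m=+0: Y*=1.11733 + 0.00000j  Y=-0.12370 + 0.00000j  product -0.13822 + 0.00000j
  m=+1: Y*=0.10477 - 0.20178j  Y=0.42984 + 0.33970j  product 0.11358 - 0.05114j
  m=+2: Y*=-0.01295 - 0.01840j  Y=0.12416 + 0.52275j  product 0.00801 - 0.00905j
  m=+3: Y*=-0.00142 + 0.00019j  Y=-0.11294 + 0.24266j  product 0.00011 - 0.00037j
  m=+4: Y*=-0.00002 + 0.00006j  Y=-0.07900 + 0.03977j  product -0.00000 - 0.00001j
  m=+5: Y*=0.00000 + 0.00000j  Y=-0.02061 - 0.00423j  product -0.00000 - 0.00000j
  m=+6: Y*=0.00000 - 0.00000j  Y=-0.00237 - 0.00282j  product -0.00000 - 0.00000j
  m=+7: Y*=0.00000 - 0.00000j  Y=-0.00001 - 0.00046j  product -0.00000 - 0.00000j
  m=+8: Y*=-0.00000 - 0.00000j  Y=0.00002 - 0.00003j  product -0.00000 + 0.00000j
Accumulated sum 0.10519 + 0.00000j; after 4π/(2l+1) scaling, 0.07776 + 0.00000j ⇒ P_8 = 0.077758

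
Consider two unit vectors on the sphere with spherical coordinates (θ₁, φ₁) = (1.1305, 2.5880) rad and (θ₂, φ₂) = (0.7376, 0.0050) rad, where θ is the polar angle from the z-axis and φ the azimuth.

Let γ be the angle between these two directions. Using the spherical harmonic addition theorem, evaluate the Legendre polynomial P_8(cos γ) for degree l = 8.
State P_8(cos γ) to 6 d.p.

-0.040687

Term-by-term m-sum for l=8 (normalisation 4π/17 = 0.739198):
  term(m=-8) = -0.001203+0.004838i   from Y*(Ω₁)=-0.064693+0.221926i, Y(Ω₂)=+0.021549-0.000862i
  term(m=-7) = +0.029732-0.028747i   from Y*(Ω₁)=+0.323595-0.291670i, Y(Ω₂)=+0.094875-0.003322i
  term(m=-6) = -0.087446+0.018635i   from Y*(Ω₁)=-0.350064+0.063688i, Y(Ω₂)=+0.251171-0.007537i
  term(m=-5) = -0.023450-0.008523i   from Y*(Ω₁)=-0.053796-0.021090i, Y(Ω₂)=+0.431669-0.010794i
  term(m=-4) = +0.095382+0.121996i   from Y*(Ω₁)=+0.214536+0.286004i, Y(Ω₂)=+0.433049-0.008662i
  term(m=-3) = -0.001137-0.010792i   from Y*(Ω₁)=-0.010799-0.119691i, Y(Ω₂)=+0.090290-0.001354i
  term(m=-2) = -0.044505+0.091289i   from Y*(Ω₁)=+0.133738-0.267501i, Y(Ω₂)=-0.339570+0.003396i
  term(m=-1) = +0.041572-0.025982i   from Y*(Ω₁)=-0.156567+0.096768i, Y(Ω₂)=-0.266345+0.001332i
  term(m=+0) = -0.072934-0.000000i   from Y*(Ω₁)=-0.274447-0.000000i, Y(Ω₂)=+0.265750+0.000000i
  term(m=+1) = +0.041572+0.025982i   from Y*(Ω₁)=+0.156567+0.096768i, Y(Ω₂)=+0.266345+0.001332i
  term(m=+2) = -0.044505-0.091289i   from Y*(Ω₁)=+0.133738+0.267501i, Y(Ω₂)=-0.339570-0.003396i
  term(m=+3) = -0.001137+0.010792i   from Y*(Ω₁)=+0.010799-0.119691i, Y(Ω₂)=-0.090290-0.001354i
  term(m=+4) = +0.095382-0.121996i   from Y*(Ω₁)=+0.214536-0.286004i, Y(Ω₂)=+0.433049+0.008662i
  term(m=+5) = -0.023450+0.008523i   from Y*(Ω₁)=+0.053796-0.021090i, Y(Ω₂)=-0.431669-0.010794i
  term(m=+6) = -0.087446-0.018635i   from Y*(Ω₁)=-0.350064-0.063688i, Y(Ω₂)=+0.251171+0.007537i
  term(m=+7) = +0.029732+0.028747i   from Y*(Ω₁)=-0.323595-0.291670i, Y(Ω₂)=-0.094875-0.003322i
  term(m=+8) = -0.001203-0.004838i   from Y*(Ω₁)=-0.064693-0.221926i, Y(Ω₂)=+0.021549+0.000862i
Accumulated sum -0.055042+0.000000i; after 4π/(2l+1) scaling, -0.040687+0.000000i ⇒ P_8 = -0.040687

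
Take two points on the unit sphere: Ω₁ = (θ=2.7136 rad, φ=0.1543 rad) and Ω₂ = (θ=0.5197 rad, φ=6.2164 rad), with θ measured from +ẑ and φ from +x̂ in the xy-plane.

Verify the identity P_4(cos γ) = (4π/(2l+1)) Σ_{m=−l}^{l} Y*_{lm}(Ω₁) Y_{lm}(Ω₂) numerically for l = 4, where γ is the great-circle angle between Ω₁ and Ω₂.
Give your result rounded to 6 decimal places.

-0.399046

Addition theorem: P_4(cos γ) = (4π/9) Σ_m Y*_{lm}(Ω₁) Y_{lm}(Ω₂), m = −4…4:
  term(m=-4) = 0.00022 + 0.00027j   from Y*(Ω₁)=0.01071 + 0.00760j, Y(Ω₂)=0.02596 + 0.00711j
  term(m=-3) = -0.00854 - 0.00667j   from Y*(Ω₁)=-0.07285 - 0.03636j, Y(Ω₂)=0.13040 + 0.02648j
  term(m=-2) = 0.08804 + 0.04168j   from Y*(Ω₁)=0.26322 + 0.08391j, Y(Ω₂)=0.34945 + 0.04696j
  term(m=-1) = -0.22579 - 0.05075j   from Y*(Ω₁)=-0.49322 - 0.07671j, Y(Ω₂)=0.46261 + 0.03094j
  term(m=+0) = 0.00634 + 0.00000j   from Y*(Ω₁)=0.22724 + 0.00000j, Y(Ω₂)=0.02790 + 0.00000j
  term(m=+1) = -0.22579 + 0.05075j   from Y*(Ω₁)=0.49322 - 0.07671j, Y(Ω₂)=-0.46261 + 0.03094j
  term(m=+2) = 0.08804 - 0.04168j   from Y*(Ω₁)=0.26322 - 0.08391j, Y(Ω₂)=0.34945 - 0.04696j
  term(m=+3) = -0.00854 + 0.00667j   from Y*(Ω₁)=0.07285 - 0.03636j, Y(Ω₂)=-0.13040 + 0.02648j
  term(m=+4) = 0.00022 - 0.00027j   from Y*(Ω₁)=0.01071 - 0.00760j, Y(Ω₂)=0.02596 - 0.00711j
Total Σ_m = -0.28580 - 0.00000j. Multiply by 1.396263: -0.39905 - 0.00000j. P_4(cos γ) = -0.399046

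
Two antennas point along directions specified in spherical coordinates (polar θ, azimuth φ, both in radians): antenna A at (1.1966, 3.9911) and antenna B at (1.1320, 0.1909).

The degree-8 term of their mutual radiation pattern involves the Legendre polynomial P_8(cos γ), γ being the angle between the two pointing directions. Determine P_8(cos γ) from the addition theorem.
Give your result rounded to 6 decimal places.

-0.042279

Expand P_8 via completeness: Σ_{m} conj(Y_{8,m}) at Ω₁ times Y_{8,m} at Ω₂ —
  m=-8: 0.25305 + 0.14250j × 0.01013 - 0.23225j = 0.03566 - 0.05733j  (running Σ = 0.03566 - 0.05733j)
  m=-7: -0.43058 + 0.15068j × 0.10140 - 0.42446j = 0.02030 + 0.19805j  (running Σ = 0.05596 + 0.14072j)
  m=-6: 0.09224 - 0.22785j × 0.14598 - 0.32220j = -0.05995 - 0.06298j  (running Σ = -0.00399 + 0.07774j)
  m=-5: -0.09271 - 0.18487j × -0.03551 + 0.05014j = 0.01256 + 0.00192j  (running Σ = 0.00857 + 0.07966j)
  m=-4: 0.32263 + 0.08460j × -0.25852 + 0.24749j = -0.10434 + 0.05798j  (running Σ = -0.09577 + 0.13763j)
  m=-3: 0.04748 - 0.03200j × -0.09772 + 0.06301j = -0.00262 + 0.00612j  (running Σ = -0.09840 + 0.14375j)
  m=-2: -0.04279 + 0.33188j × 0.27926 - 0.11213j = 0.02526 + 0.09748j  (running Σ = -0.07313 + 0.24123j)
  m=-1: -0.00477 - 0.00543j × 0.17714 - 0.03423j = -0.00103 - 0.00080j  (running Σ = -0.07416 + 0.24043j)
  m=0: -0.32927 + 0.00000j × -0.27677 + 0.00000j = 0.09113 + 0.00000j  (running Σ = 0.01697 + 0.24043j)
  m=1: 0.00477 - 0.00543j × -0.17714 - 0.03423j = -0.00103 + 0.00080j  (running Σ = 0.01594 + 0.24123j)
  m=2: -0.04279 - 0.33188j × 0.27926 + 0.11213j = 0.02526 - 0.09748j  (running Σ = 0.04120 + 0.14375j)
  m=3: -0.04748 - 0.03200j × 0.09772 + 0.06301j = -0.00262 - 0.00612j  (running Σ = 0.03858 + 0.13763j)
  m=4: 0.32263 - 0.08460j × -0.25852 - 0.24749j = -0.10434 - 0.05798j  (running Σ = -0.06577 + 0.07966j)
  m=5: 0.09271 - 0.18487j × 0.03551 + 0.05014j = 0.01256 - 0.00192j  (running Σ = -0.05321 + 0.07774j)
  m=6: 0.09224 + 0.22785j × 0.14598 + 0.32220j = -0.05995 + 0.06298j  (running Σ = -0.11316 + 0.14072j)
  m=7: 0.43058 + 0.15068j × -0.10140 - 0.42446j = 0.02030 - 0.19805j  (running Σ = -0.09286 - 0.05733j)
  m=8: 0.25305 - 0.14250j × 0.01013 + 0.23225j = 0.03566 + 0.05733j  (running Σ = -0.05720 - 0.00000j)
Accumulated sum -0.05720 - 0.00000j; after 4π/(2l+1) scaling, -0.04228 - 0.00000j ⇒ P_8 = -0.042279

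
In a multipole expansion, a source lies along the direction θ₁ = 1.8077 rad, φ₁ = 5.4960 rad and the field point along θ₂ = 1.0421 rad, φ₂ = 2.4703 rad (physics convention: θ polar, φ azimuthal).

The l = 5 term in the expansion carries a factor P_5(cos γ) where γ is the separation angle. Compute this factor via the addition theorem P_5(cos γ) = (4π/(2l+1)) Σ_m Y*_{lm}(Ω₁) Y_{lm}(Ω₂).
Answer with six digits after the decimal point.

-0.394462

Term-by-term m-sum for l=5 (normalisation 4π/11 = 1.142397):
  m=-5: Y*=-0.28229 + 0.28738j  Y=0.21765 + 0.04750j  product -0.07509 + 0.04914j
  m=-4: Y*=0.30755 - 0.00220j  Y=-0.36941 + 0.18138j  product -0.11321 + 0.05660j
  m=-3: Y*=0.11391 + 0.11269j  Y=0.12316 - 0.25952j  product 0.04328 - 0.01568j
  m=-2: Y*=-0.00112 - 0.31374j  Y=-0.03413 - 0.14696j  product -0.04607 + 0.01087j
  m=-1: Y*=0.06429 - 0.06452j  Y=0.26041 + 0.20686j  product 0.03009 - 0.00350j
  m=+0: Y*=-0.31113 + 0.00000j  Y=0.07482 + 0.00000j  product -0.02328 + 0.00000j
  m=+1: Y*=-0.06429 - 0.06452j  Y=-0.26041 + 0.20686j  product 0.03009 + 0.00350j
  m=+2: Y*=-0.00112 + 0.31374j  Y=-0.03413 + 0.14696j  product -0.04607 - 0.01087j
  m=+3: Y*=-0.11391 + 0.11269j  Y=-0.12316 - 0.25952j  product 0.04328 + 0.01568j
  m=+4: Y*=0.30755 + 0.00220j  Y=-0.36941 - 0.18138j  product -0.11321 - 0.05660j
  m=+5: Y*=0.28229 + 0.28738j  Y=-0.21765 + 0.04750j  product -0.07509 - 0.04914j
Accumulated sum -0.34529 + 0.00000j; after 4π/(2l+1) scaling, -0.39446 + 0.00000j ⇒ P_5 = -0.394462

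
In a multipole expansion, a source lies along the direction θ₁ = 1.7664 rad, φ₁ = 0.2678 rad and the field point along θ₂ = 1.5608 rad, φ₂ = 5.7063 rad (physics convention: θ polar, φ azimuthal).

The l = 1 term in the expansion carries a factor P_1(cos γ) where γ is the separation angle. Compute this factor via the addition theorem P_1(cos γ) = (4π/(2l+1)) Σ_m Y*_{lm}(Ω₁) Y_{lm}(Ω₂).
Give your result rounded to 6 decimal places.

Term-by-term m-sum for l=1 (normalisation 4π/3 = 4.188790):
  m=-1: Y*=0.32683 + 0.08968j  Y=0.28957 + 0.18843j  product 0.07774 + 0.08755j
  m=+0: Y*=-0.09496 + 0.00000j  Y=0.00488 + 0.00000j  product -0.00046 + 0.00000j
  m=+1: Y*=-0.32683 + 0.08968j  Y=-0.28957 + 0.18843j  product 0.07774 - 0.08755j
Accumulated sum 0.15502 + 0.00000j; after 4π/(2l+1) scaling, 0.64933 + 0.00000j ⇒ P_1 = 0.649330

0.649330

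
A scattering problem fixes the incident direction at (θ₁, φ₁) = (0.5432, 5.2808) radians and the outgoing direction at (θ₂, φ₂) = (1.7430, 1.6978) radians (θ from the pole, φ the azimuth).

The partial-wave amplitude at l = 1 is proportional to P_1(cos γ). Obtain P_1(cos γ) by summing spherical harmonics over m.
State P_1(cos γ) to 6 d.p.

-0.607113

Term-by-term m-sum for l=1 (normalisation 4π/3 = 4.188790):
  m=-1: Y*=(0.096128, -0.150498)  Y=(-0.043114, -0.337643)  product (-0.054959, -0.025968)
  m=+0: Y*=(0.418273, -0.000000)  Y=(-0.083724, 0.000000)  product (-0.035019, 0.000000)
  m=+1: Y*=(-0.096128, -0.150498)  Y=(0.043114, -0.337643)  product (-0.054959, 0.025968)
Accumulated sum (-0.144938, 0.000000); after 4π/(2l+1) scaling, (-0.607113, 0.000000) ⇒ P_1 = -0.607113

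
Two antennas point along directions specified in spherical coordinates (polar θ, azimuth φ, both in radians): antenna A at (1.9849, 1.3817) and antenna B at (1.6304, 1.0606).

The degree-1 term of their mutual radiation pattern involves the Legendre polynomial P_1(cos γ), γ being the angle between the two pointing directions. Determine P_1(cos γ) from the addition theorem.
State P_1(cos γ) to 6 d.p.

Expand P_1 via completeness: Σ_{m} conj(Y_{1,m}) at Ω₁ times Y_{1,m} at Ω₂ —
  m=-1: Y*=0.05945 + 0.31065j  Y=0.16842 - 0.30096j  product 0.10351 + 0.03443j
  m=+0: Y*=-0.19660 + 0.00000j  Y=-0.02911 + 0.00000j  product 0.00572 + 0.00000j
  m=+1: Y*=-0.05945 + 0.31065j  Y=-0.16842 - 0.30096j  product 0.10351 - 0.03443j
Accumulated sum 0.21274 + 0.00000j; after 4π/(2l+1) scaling, 0.89111 + 0.00000j ⇒ P_1 = 0.891112

0.891112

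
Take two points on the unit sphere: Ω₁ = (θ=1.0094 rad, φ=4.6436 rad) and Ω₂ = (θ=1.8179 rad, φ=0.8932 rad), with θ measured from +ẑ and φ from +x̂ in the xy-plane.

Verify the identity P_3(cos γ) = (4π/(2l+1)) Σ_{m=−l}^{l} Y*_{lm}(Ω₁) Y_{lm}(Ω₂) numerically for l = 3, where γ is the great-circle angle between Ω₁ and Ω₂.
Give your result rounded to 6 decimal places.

Addition theorem: P_3(cos γ) = (4π/7) Σ_m Y*_{lm}(Ω₁) Y_{lm}(Ω₂), m = −3…3:
  m=-3: Y*=+0.051859+0.247717i  Y=-0.340474-0.169533i  product +0.024340-0.093133i
  m=-2: Y*=-0.386190+0.053469i  Y=+0.050279+0.229578i  product -0.031693-0.085972i
  m=-1: Y*=-0.007843-0.113834i  Y=-0.137688+0.171106i  product +0.020557+0.014332i
  m=+0: Y*=-0.314474-0.000000i  Y=+0.246528+0.000000i  product -0.077527-0.000000i
  m=+1: Y*=+0.007843-0.113834i  Y=+0.137688+0.171106i  product +0.020557-0.014332i
  m=+2: Y*=-0.386190-0.053469i  Y=+0.050279-0.229578i  product -0.031693+0.085972i
  m=+3: Y*=-0.051859+0.247717i  Y=+0.340474-0.169533i  product +0.024340+0.093133i
Accumulated sum -0.051118+0.000000i; after 4π/(2l+1) scaling, -0.091767+0.000000i ⇒ P_3 = -0.091767

-0.091767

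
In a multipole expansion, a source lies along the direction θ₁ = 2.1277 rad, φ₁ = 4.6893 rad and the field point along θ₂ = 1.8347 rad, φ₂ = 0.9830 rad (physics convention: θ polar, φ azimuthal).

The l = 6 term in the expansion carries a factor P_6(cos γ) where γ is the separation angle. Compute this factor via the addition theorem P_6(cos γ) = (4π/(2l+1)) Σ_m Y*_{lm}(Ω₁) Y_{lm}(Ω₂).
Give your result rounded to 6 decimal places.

Summing Y*_{l m}(θ₁,φ₁)·Y_{l m}(θ₂,φ₂) over m ∈ [−6, 6]; prefactor 4π/(2·6+1) = 0.966644:
  m=-6: Y*=(-0.179047, 0.024964)  Y=(0.362379, 0.146922)  product (-0.068551, -0.017260)
  m=-5: Y*=(0.044915, 0.387328)  Y=(-0.073652, -0.358525)  product (0.135559, -0.044630)
  m=-4: Y*=(0.382466, -0.035424)  Y=(0.054837, -0.055389)  product (0.019011, -0.023127)
  m=-3: Y*=(-0.001066, -0.015367)  Y=(-0.337831, -0.065880)  product (-0.000652, 0.005262)
  m=-2: Y*=(0.340681, -0.015743)  Y=(0.008413, 0.020168)  product (0.003184, 0.006738)
  m=-1: Y*=(-0.003438, -0.148875)  Y=(-0.179000, 0.268621)  product (0.040606, 0.025725)
  m=+0: Y*=(0.304211, -0.000000)  Y=(0.048243, 0.000000)  product (0.014676, 0.000000)
  m=+1: Y*=(0.003438, -0.148875)  Y=(0.179000, 0.268621)  product (0.040606, -0.025725)
  m=+2: Y*=(0.340681, 0.015743)  Y=(0.008413, -0.020168)  product (0.003184, -0.006738)
  m=+3: Y*=(0.001066, -0.015367)  Y=(0.337831, -0.065880)  product (-0.000652, -0.005262)
  m=+4: Y*=(0.382466, 0.035424)  Y=(0.054837, 0.055389)  product (0.019011, 0.023127)
  m=+5: Y*=(-0.044915, 0.387328)  Y=(0.073652, -0.358525)  product (0.135559, 0.044630)
  m=+6: Y*=(-0.179047, -0.024964)  Y=(0.362379, -0.146922)  product (-0.068551, 0.017260)
Accumulated sum (0.272990, 0.000000); after 4π/(2l+1) scaling, (0.263884, 0.000000) ⇒ P_6 = 0.263884

0.263884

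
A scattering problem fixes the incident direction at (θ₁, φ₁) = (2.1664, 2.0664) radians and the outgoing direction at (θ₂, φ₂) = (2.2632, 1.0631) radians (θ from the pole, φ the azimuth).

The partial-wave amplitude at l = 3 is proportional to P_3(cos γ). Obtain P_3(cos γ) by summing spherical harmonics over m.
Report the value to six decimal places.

Addition theorem: P_3(cos γ) = (4π/7) Σ_m Y*_{lm}(Ω₁) Y_{lm}(Ω₂), m = −3…3:
  [-3]  conj(Y_{3,-3})(Ω₁) = 0.23585 - 0.01985j ; Y_{3,-3}(Ω₂) = -0.19005 + 0.00907j ; Δ = -0.04464 + 0.00591j
  [-2]  conj(Y_{3,-2})(Ω₁) = 0.21518 + 0.32873j ; Y_{3,-2}(Ω₂) = 0.20381 + 0.32843j ; Δ = -0.06411 + 0.13767j
  [-1]  conj(Y_{3,-1})(Ω₁) = -0.07298 + 0.13501j ; Y_{3,-1}(Ω₂) = 0.12550 - 0.22558j ; Δ = 0.02129 + 0.03341j
  [+0]  conj(Y_{3,0})(Ω₁) = 0.29861 + 0.00000j ; Y_{3,0}(Ω₂) = 0.22925 + 0.00000j ; Δ = 0.06846 + 0.00000j
  [+1]  conj(Y_{3,1})(Ω₁) = 0.07298 + 0.13501j ; Y_{3,1}(Ω₂) = -0.12550 - 0.22558j ; Δ = 0.02129 - 0.03341j
  [+2]  conj(Y_{3,2})(Ω₁) = 0.21518 - 0.32873j ; Y_{3,2}(Ω₂) = 0.20381 - 0.32843j ; Δ = -0.06411 - 0.13767j
  [+3]  conj(Y_{3,3})(Ω₁) = -0.23585 - 0.01985j ; Y_{3,3}(Ω₂) = 0.19005 + 0.00907j ; Δ = -0.04464 - 0.00591j
Accumulated sum -0.10646 + 0.00000j; after 4π/(2l+1) scaling, -0.19111 + 0.00000j ⇒ P_3 = -0.191109

-0.191109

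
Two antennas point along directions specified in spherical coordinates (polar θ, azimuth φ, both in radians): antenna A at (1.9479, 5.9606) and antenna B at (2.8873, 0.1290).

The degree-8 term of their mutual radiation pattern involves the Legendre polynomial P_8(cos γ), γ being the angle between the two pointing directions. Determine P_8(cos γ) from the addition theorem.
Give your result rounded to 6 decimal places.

Addition theorem: P_8(cos γ) = (4π/17) Σ_m Y*_{lm}(Ω₁) Y_{lm}(Ω₂), m = −8…8:
  [-8]  conj(Y_{8,-8})(Ω₁) = (-0.243674, -0.153080) ; Y_{8,-8}(Ω₂) = (0.000004, -0.000007) ; Δ = (-0.000002, 0.000001)
  [-7]  conj(Y_{8,-7})(Ω₁) = (0.289242, 0.352386) ; Y_{8,-7}(Ω₂) = (-0.000079, 0.000100) ; Δ = (-0.000058, 0.000001)
  [-6]  conj(Y_{8,-6})(Ω₁) = (-0.089656, -0.234828) ; Y_{8,-6}(Ω₂) = (0.000890, -0.000870) ; Δ = (-0.000284, -0.000131)
  [-5]  conj(Y_{8,-5})(Ω₁) = (-0.008464, -0.200783) ; Y_{8,-5}(Ω₂) = (-0.007001, 0.005267) ; Δ = (0.001117, 0.001361)
  [-4]  conj(Y_{8,-4})(Ω₁) = (-0.093079, 0.323139) ; Y_{8,-4}(Ω₂) = (0.039686, -0.022513) ; Δ = (0.003581, 0.014920)
  [-3]  conj(Y_{8,-3})(Ω₁) = (-0.028092, 0.040795) ; Y_{8,-3}(Ω₂) = (-0.160338, 0.065346) ; Δ = (0.001838, -0.008377)
  [-2]  conj(Y_{8,-2})(Ω₁) = (0.267757, -0.201517) ; Y_{8,-2}(Ω₂) = (0.433630, -0.114427) ; Δ = (0.093049, -0.118022)
  [-1]  conj(Y_{8,-1})(Ω₁) = (-0.014567, 0.004869) ; Y_{8,-1}(Ω₂) = (-0.651335, 0.084491) ; Δ = (0.009077, -0.004402)
  [+0]  conj(Y_{8,0})(Ω₁) = (-0.328995, -0.000000) ; Y_{8,0}(Ω₂) = (0.153396, 0.000000) ; Δ = (-0.050467, -0.000000)
  [+1]  conj(Y_{8,1})(Ω₁) = (0.014567, 0.004869) ; Y_{8,1}(Ω₂) = (0.651335, 0.084491) ; Δ = (0.009077, 0.004402)
  [+2]  conj(Y_{8,2})(Ω₁) = (0.267757, 0.201517) ; Y_{8,2}(Ω₂) = (0.433630, 0.114427) ; Δ = (0.093049, 0.118022)
  [+3]  conj(Y_{8,3})(Ω₁) = (0.028092, 0.040795) ; Y_{8,3}(Ω₂) = (0.160338, 0.065346) ; Δ = (0.001838, 0.008377)
  [+4]  conj(Y_{8,4})(Ω₁) = (-0.093079, -0.323139) ; Y_{8,4}(Ω₂) = (0.039686, 0.022513) ; Δ = (0.003581, -0.014920)
  [+5]  conj(Y_{8,5})(Ω₁) = (0.008464, -0.200783) ; Y_{8,5}(Ω₂) = (0.007001, 0.005267) ; Δ = (0.001117, -0.001361)
  [+6]  conj(Y_{8,6})(Ω₁) = (-0.089656, 0.234828) ; Y_{8,6}(Ω₂) = (0.000890, 0.000870) ; Δ = (-0.000284, 0.000131)
  [+7]  conj(Y_{8,7})(Ω₁) = (-0.289242, 0.352386) ; Y_{8,7}(Ω₂) = (0.000079, 0.000100) ; Δ = (-0.000058, -0.000001)
  [+8]  conj(Y_{8,8})(Ω₁) = (-0.243674, 0.153080) ; Y_{8,8}(Ω₂) = (0.000004, 0.000007) ; Δ = (-0.000002, -0.000001)
Total Σ_m = (0.166168, -0.000000). Multiply by 0.739198: (0.122831, -0.000000). P_8(cos γ) = 0.122831

0.122831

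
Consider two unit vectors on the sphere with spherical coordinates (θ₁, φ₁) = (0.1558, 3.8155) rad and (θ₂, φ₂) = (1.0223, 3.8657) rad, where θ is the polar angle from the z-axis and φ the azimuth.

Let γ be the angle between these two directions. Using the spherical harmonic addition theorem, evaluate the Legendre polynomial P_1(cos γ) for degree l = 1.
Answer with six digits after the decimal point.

Term-by-term m-sum for l=1 (normalisation 4π/3 = 4.188790):
  m=-1: -0.04189 - 0.03346j × -0.22084 + 0.19530j = 0.01579 - 0.00079j  (running Σ = 0.01579 - 0.00079j)
  m=0: 0.48268 + 0.00000j × 0.25476 + 0.00000j = 0.12297 + 0.00000j  (running Σ = 0.13875 - 0.00079j)
  m=1: 0.04189 - 0.03346j × 0.22084 + 0.19530j = 0.01579 + 0.00079j  (running Σ = 0.15454 + 0.00000j)
Σ over m = 0.15454 + 0.00000j; ×(4π/3) → 0.64733 + 0.00000j. Real part: 0.647331

0.647331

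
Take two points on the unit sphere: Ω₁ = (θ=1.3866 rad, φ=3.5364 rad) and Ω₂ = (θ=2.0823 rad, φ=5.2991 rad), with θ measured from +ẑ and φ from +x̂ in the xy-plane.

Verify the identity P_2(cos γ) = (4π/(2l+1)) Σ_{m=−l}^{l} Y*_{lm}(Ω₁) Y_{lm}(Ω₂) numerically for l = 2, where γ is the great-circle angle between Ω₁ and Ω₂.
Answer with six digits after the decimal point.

Addition theorem: P_2(cos γ) = (4π/5) Σ_m Y*_{lm}(Ω₁) Y_{lm}(Ω₂), m = −2…2:
  [-2]  conj(Y_{2,-2})(Ω₁) = +0.262859+0.265085i ; Y_{2,-2}(Ω₂) = -0.113670+0.270836i ; Δ = -0.101674+0.041059i
  [-1]  conj(Y_{2,-1})(Ω₁) = -0.128403-0.053503i ; Y_{2,-1}(Ω₂) = -0.182560-0.274608i ; Δ = +0.008749+0.045028i
  [+0]  conj(Y_{2,0})(Ω₁) = -0.283651-0.000000i ; Y_{2,0}(Ω₂) = -0.088689+0.000000i ; Δ = +0.025157+0.000000i
  [+1]  conj(Y_{2,1})(Ω₁) = +0.128403-0.053503i ; Y_{2,1}(Ω₂) = +0.182560-0.274608i ; Δ = +0.008749-0.045028i
  [+2]  conj(Y_{2,2})(Ω₁) = +0.262859-0.265085i ; Y_{2,2}(Ω₂) = -0.113670-0.270836i ; Δ = -0.101674-0.041059i
Total Σ_m = -0.160694-0.000000i. Multiply by 2.513274: -0.403868-0.000000i. P_2(cos γ) = -0.403868

-0.403868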